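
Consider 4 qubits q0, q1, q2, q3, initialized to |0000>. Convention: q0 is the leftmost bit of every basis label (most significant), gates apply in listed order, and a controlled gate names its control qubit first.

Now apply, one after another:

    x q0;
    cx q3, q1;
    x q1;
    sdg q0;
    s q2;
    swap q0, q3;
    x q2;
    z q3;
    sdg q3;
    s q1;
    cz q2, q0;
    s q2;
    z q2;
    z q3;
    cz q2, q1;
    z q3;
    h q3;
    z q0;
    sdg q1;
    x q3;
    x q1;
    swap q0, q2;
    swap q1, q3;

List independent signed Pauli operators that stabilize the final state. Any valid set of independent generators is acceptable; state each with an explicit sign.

The stabilizer group can be generated by -IXII, -ZIII, +IIZI, +IIIZ, among other valid generating sets.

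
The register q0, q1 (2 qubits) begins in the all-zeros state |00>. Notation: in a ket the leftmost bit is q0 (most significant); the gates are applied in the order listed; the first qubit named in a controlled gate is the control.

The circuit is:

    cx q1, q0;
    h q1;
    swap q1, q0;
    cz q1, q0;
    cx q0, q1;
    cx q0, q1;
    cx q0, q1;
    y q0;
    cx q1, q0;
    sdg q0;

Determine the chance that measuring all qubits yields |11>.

Outcome |11> occurs with probability 1/2.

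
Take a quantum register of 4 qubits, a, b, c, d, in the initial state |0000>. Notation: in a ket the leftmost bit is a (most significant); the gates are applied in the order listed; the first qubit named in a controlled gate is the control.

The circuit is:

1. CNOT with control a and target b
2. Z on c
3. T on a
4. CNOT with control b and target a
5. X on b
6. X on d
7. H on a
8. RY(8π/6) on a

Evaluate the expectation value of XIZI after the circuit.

In the final state, XIZI has expectation -1/2.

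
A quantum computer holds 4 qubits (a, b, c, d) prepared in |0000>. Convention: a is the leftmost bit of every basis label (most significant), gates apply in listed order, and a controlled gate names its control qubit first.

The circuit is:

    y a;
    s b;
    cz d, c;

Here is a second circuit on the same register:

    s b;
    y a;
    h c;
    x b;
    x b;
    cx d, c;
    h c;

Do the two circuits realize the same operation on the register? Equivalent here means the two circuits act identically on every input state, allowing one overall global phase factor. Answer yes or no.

Yes, they are equivalent — the unitaries differ by at most a global phase.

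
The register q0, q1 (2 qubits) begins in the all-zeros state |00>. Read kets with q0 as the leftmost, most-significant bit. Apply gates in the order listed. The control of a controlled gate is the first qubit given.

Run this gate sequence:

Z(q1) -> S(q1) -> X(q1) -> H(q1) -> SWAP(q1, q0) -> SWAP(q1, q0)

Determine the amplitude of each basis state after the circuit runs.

After the circuit, the state carries amplitude sqrt(2)/2 on |00>, -sqrt(2)/2 on |01>, 0 on |10>, 0 on |11>.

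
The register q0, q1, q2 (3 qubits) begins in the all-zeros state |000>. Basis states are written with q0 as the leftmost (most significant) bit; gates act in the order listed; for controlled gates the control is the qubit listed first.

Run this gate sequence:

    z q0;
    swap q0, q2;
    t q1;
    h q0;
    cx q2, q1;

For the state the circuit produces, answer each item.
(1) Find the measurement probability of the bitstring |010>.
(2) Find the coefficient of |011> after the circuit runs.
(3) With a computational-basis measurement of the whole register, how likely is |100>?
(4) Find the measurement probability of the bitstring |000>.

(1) The probability of measuring |010> is 0.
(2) The final state's coefficient on |011> equals 0.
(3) A full measurement returns |100> with probability 1/2.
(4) The probability of measuring |000> is 1/2.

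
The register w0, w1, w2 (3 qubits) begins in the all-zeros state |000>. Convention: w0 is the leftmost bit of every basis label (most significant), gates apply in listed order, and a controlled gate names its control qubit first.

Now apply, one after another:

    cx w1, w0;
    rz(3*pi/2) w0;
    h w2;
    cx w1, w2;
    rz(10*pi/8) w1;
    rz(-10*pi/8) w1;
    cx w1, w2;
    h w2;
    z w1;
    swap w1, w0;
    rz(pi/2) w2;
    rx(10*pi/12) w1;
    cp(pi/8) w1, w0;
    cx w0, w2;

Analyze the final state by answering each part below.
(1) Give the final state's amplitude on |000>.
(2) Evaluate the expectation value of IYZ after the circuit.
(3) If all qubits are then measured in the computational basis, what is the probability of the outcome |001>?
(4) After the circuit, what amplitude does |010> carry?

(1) The final state's coefficient on |000> equals -sqrt(6)/4 + sqrt(2)/4. Key observation: gates 3-8 undo each other exactly, leaving only the rest of the circuit to track.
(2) In the final state, IYZ has expectation -1/2.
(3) A full measurement returns |001> with probability 0.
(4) The final state's coefficient on |010> equals I*(sqrt(2) + sqrt(6))/4.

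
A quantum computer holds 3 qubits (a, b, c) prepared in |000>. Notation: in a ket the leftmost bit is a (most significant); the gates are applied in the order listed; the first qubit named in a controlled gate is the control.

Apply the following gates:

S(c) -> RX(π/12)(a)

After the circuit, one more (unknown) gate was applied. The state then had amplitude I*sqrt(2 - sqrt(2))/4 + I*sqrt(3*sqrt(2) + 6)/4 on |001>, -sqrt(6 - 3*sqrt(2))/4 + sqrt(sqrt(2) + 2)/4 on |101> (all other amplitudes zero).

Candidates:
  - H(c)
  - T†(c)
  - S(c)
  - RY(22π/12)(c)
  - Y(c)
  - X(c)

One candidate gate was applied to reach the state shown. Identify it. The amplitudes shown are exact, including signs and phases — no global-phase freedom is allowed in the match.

The applied gate was Y(c).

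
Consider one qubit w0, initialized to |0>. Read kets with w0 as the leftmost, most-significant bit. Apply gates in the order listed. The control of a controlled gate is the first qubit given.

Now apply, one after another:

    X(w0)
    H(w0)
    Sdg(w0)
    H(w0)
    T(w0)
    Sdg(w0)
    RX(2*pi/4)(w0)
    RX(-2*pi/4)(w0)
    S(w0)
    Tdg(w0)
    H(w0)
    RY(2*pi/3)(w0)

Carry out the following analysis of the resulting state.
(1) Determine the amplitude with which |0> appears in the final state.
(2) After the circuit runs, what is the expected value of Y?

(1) |0> carries amplitude sqrt(2)/4 - sqrt(6)*I/4 in the final state. Key observation: steps 4-11 multiply out to the identity, so the circuit reduces to the remaining gates.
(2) The observable Y averages to 1.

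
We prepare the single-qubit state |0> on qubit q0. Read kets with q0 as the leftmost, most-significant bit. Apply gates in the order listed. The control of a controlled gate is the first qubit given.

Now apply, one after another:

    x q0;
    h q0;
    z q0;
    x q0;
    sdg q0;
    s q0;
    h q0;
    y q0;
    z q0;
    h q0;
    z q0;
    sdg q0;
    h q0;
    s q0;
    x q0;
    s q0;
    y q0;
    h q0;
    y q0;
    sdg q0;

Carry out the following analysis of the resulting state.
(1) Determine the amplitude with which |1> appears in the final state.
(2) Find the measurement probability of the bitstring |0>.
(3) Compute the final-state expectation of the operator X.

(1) |1> carries amplitude -sqrt(2)/2 in the final state.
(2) The probability of measuring |0> is 1/2.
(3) In the final state, X has expectation 1.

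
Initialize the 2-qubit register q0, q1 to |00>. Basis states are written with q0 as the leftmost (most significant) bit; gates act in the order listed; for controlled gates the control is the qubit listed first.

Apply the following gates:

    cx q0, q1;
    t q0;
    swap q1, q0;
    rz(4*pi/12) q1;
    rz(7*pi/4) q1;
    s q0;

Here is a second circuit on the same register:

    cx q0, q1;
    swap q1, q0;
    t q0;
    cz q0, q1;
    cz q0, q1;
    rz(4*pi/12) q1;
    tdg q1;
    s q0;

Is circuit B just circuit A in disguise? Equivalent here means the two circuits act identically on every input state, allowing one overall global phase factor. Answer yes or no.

No: there is an input state on which the two circuits produce genuinely different outputs (not merely differing by a phase).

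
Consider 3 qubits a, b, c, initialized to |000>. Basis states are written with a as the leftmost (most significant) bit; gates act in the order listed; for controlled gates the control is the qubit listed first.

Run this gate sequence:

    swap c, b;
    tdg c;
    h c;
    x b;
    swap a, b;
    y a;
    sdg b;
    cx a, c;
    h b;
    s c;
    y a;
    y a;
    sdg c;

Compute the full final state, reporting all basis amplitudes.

The resulting statevector has amplitude -I/2 on |000>, -I/2 on |001>, -I/2 on |010>, -I/2 on |011>, 0 on |100>, 0 on |101>, 0 on |110>, 0 on |111>. Key observation: steps 10-13 multiply out to the identity, so the circuit reduces to the remaining gates.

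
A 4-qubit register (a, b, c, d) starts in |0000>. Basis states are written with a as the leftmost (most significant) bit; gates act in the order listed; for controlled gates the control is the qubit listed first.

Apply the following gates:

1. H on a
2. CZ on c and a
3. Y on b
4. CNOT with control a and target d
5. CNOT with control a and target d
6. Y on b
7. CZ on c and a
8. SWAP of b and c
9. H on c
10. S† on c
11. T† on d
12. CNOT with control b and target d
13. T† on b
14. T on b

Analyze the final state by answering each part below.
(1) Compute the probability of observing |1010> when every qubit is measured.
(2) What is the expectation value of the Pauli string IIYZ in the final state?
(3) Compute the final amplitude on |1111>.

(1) Outcome |1010> occurs with probability 1/4. Key observation: the block from step 2 through step 7 cancels to the identity and can be dropped.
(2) The observable IIYZ averages to -1.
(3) The final state's coefficient on |1111> equals 0.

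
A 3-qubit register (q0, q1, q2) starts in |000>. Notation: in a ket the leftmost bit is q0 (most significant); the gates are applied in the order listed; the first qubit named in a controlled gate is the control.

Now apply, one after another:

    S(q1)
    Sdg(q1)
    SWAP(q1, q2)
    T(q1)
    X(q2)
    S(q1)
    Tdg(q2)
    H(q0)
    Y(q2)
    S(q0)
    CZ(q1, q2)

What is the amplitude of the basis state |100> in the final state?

|100> carries amplitude -sqrt(2)*exp(3*I*pi/4)/2 in the final state.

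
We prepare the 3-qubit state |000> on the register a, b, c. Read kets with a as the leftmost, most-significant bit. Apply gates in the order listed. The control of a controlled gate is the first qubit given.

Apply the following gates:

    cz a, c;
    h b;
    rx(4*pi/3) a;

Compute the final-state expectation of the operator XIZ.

The observable XIZ averages to 0.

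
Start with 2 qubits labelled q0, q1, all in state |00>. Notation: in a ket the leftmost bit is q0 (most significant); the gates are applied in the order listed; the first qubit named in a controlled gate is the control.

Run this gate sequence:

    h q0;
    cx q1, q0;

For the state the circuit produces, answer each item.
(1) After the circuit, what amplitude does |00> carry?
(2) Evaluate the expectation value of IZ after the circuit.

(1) |00> carries amplitude sqrt(2)/2 in the final state.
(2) The observable IZ averages to 1.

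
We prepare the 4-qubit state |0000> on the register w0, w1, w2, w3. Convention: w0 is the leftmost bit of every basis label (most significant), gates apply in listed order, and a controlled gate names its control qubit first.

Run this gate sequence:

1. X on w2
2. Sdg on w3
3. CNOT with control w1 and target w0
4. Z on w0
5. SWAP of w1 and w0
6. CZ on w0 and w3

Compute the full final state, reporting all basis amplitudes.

The resulting statevector has amplitude 1 on |0010>, and 0 on every other basis state.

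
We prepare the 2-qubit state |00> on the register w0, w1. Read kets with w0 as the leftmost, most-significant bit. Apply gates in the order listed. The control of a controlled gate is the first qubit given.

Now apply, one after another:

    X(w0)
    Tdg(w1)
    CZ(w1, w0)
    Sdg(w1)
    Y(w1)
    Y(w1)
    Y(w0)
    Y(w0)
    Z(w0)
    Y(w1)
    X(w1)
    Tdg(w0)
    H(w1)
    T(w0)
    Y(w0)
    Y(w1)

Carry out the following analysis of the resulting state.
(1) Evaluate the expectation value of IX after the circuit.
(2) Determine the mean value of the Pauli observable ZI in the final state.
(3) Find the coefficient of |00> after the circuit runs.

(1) The expectation value of IX is -1.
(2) In the final state, ZI has expectation 1.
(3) |00> carries amplitude sqrt(2)*I/2 in the final state.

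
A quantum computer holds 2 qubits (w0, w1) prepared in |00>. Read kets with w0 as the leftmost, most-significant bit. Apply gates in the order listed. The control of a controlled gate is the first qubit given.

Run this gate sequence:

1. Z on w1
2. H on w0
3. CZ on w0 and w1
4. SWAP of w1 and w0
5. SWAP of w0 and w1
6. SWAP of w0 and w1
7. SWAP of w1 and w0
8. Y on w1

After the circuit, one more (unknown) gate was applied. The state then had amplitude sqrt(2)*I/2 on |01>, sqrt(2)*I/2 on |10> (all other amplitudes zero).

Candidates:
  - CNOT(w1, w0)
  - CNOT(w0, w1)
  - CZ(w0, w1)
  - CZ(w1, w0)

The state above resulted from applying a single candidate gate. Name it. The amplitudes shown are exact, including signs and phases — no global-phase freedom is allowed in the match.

It was CNOT(w0, w1) that produced the state shown. Key observation: the block from step 4 through step 7 cancels to the identity and can be dropped.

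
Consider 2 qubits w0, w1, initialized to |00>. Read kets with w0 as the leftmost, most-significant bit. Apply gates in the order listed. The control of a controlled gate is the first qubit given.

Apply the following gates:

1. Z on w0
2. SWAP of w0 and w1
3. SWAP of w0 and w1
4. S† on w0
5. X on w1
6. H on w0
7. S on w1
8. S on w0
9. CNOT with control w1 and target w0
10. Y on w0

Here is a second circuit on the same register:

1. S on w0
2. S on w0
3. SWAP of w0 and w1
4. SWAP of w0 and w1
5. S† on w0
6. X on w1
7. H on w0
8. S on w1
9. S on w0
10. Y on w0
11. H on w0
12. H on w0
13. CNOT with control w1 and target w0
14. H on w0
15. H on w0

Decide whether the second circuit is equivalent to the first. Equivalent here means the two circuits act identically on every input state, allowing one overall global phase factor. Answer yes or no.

No: there is an input state on which the two circuits produce genuinely different outputs (not merely differing by a phase).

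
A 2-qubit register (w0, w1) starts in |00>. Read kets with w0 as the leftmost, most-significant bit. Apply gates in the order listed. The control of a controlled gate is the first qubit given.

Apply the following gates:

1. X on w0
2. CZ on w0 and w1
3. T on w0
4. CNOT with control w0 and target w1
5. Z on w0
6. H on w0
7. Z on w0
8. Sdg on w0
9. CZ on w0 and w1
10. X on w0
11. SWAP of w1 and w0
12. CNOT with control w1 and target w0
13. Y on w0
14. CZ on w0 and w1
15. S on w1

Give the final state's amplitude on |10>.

|10> carries amplitude 0 in the final state.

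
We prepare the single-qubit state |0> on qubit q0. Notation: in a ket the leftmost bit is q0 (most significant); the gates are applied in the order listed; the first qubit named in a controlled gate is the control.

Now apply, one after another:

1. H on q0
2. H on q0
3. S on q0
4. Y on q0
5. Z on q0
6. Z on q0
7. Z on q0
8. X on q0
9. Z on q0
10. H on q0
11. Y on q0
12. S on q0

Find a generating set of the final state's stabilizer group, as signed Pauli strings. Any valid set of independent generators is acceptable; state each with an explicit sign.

The final state is stabilized by the group generated by -Y; other independent generating sets are equally valid.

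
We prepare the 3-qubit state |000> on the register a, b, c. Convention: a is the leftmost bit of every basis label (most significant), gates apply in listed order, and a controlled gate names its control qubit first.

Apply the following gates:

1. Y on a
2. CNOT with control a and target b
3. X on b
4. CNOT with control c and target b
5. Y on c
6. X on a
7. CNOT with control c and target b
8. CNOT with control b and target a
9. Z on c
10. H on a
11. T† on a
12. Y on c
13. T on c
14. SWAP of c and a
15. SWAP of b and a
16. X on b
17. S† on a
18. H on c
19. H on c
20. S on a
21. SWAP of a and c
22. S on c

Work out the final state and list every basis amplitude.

The resulting statevector has amplitude sqrt(2)/2 on |011>, sqrt(2)*exp(3*I*pi/4)/2 on |111>, and 0 on every other basis state.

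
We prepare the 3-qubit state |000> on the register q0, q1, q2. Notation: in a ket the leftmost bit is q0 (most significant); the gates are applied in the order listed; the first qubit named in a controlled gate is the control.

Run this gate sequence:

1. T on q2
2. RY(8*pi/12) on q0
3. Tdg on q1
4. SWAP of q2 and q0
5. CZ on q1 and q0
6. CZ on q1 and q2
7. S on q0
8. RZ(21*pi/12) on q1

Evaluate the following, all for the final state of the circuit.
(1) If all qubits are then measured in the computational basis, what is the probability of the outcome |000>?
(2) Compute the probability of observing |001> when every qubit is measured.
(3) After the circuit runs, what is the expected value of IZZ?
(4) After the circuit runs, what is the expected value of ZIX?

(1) A full measurement returns |000> with probability 1/4.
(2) A full measurement returns |001> with probability 3/4.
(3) In the final state, IZZ has expectation -1/2.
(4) The observable ZIX averages to sqrt(3)/2.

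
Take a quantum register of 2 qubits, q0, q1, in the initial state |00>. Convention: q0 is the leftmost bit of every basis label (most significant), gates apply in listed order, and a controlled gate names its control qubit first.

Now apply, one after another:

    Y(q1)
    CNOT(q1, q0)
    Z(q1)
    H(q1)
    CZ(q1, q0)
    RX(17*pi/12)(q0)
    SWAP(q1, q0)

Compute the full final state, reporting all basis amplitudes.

The resulting statevector has amplitude -sqrt(2*sqrt(2) + 4)/8 - sqrt(12 - 6*sqrt(2))/8 on |00>, -I*sqrt(4 - 2*sqrt(2))/8 + I*sqrt(6*sqrt(2) + 12)/8 on |01>, -sqrt(2*sqrt(2) + 4)/8 - sqrt(12 - 6*sqrt(2))/8 on |10>, -I*sqrt(4 - 2*sqrt(2))/8 + I*sqrt(6*sqrt(2) + 12)/8 on |11>.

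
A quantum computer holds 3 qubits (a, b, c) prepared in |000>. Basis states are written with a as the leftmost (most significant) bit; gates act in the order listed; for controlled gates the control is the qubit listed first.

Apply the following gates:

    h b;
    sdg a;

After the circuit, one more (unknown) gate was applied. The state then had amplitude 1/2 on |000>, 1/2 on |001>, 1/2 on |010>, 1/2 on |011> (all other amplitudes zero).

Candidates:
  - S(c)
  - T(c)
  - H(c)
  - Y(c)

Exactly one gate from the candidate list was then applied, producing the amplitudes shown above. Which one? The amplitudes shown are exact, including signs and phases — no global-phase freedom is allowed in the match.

The unique candidate consistent with the amplitudes is H(c).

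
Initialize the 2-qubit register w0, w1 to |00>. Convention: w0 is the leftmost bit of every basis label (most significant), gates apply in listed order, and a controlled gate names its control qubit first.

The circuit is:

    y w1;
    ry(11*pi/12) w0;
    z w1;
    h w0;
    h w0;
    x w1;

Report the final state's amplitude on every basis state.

After the circuit, the state carries amplitude -I*sqrt(sqrt(2) + 2)/4 + I*sqrt(6 - 3*sqrt(2))/4 on |00>, 0 on |01>, -I*sqrt(3*sqrt(2) + 6)/4 - I*sqrt(2 - sqrt(2))/4 on |10>, 0 on |11>. Key observation: gates 4-5 undo each other exactly, leaving only the rest of the circuit to track.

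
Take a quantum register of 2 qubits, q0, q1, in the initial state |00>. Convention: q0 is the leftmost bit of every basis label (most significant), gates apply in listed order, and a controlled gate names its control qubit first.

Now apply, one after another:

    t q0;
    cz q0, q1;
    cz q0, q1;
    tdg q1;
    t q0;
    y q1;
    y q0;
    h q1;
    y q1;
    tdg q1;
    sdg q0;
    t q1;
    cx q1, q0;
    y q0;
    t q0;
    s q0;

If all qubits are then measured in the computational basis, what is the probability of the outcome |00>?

The probability of measuring |00> is 1/2.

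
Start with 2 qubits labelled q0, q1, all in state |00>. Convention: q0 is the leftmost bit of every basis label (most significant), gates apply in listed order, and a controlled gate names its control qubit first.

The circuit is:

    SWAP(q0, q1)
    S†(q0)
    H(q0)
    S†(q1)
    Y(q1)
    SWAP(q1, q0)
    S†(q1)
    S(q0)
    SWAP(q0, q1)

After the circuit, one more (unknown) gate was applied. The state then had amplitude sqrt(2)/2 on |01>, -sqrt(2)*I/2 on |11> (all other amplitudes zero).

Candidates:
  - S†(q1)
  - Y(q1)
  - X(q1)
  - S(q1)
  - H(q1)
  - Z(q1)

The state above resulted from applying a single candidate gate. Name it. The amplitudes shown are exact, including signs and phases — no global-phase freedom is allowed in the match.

The unique candidate consistent with the amplitudes is Z(q1).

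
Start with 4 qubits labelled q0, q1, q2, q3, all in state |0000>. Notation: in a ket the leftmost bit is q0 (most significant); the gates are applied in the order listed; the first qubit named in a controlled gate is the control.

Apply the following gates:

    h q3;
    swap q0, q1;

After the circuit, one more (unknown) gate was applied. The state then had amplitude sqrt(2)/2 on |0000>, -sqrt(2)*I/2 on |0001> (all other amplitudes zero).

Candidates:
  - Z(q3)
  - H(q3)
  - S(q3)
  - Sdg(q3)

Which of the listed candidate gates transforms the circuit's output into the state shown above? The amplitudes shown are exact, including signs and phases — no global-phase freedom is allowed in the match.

It was Sdg(q3) that produced the state shown.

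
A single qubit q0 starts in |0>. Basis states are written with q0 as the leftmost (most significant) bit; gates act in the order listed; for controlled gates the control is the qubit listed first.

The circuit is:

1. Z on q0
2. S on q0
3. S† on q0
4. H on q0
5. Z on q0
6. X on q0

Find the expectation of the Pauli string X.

The observable X averages to -1.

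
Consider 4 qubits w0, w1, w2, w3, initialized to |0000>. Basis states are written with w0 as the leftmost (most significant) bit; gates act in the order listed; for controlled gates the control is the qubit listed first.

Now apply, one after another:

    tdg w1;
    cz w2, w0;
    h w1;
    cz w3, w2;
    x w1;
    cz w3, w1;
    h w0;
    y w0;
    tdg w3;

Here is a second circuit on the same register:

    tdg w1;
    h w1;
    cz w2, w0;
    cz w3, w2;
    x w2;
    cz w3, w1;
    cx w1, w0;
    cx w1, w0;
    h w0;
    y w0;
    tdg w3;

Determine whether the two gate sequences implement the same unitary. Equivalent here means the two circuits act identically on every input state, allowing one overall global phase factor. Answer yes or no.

No, they are not equivalent — no single phase factor reconciles the two unitaries.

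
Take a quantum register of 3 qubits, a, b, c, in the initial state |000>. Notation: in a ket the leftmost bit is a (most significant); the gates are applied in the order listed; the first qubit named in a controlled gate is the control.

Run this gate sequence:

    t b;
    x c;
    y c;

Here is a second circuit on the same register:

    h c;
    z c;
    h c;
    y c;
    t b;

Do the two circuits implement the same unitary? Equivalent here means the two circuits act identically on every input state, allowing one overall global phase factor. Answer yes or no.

Yes — the two circuits implement the same unitary up to a global phase.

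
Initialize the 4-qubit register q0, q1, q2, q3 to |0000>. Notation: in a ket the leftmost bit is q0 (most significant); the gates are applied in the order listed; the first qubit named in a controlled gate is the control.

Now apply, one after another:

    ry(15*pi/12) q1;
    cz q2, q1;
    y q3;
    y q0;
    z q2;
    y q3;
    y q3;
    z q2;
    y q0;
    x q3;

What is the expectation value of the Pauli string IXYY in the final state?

The observable IXYY averages to 0. Key observation: the block from step 4 through step 9 cancels to the identity and can be dropped.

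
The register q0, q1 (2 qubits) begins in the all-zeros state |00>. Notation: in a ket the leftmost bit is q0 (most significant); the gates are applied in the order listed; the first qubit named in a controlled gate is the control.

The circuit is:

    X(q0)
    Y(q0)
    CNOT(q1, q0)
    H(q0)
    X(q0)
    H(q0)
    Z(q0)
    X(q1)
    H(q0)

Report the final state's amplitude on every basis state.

The resulting statevector has amplitude 0 on |00>, -sqrt(2)*I/2 on |01>, 0 on |10>, -sqrt(2)*I/2 on |11>. Key observation: steps 4-7 multiply out to the identity, so the circuit reduces to the remaining gates.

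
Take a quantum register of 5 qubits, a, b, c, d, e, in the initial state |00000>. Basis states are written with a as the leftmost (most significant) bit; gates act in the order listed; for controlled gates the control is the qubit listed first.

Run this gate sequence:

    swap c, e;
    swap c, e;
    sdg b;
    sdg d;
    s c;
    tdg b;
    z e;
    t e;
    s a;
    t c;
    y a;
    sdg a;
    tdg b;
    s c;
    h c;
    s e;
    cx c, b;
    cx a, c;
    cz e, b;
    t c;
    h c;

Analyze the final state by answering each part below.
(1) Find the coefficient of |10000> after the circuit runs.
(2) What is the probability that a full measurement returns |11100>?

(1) The final state's coefficient on |10000> equals exp(I*pi/4)/2.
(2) The probability of measuring |11100> is 1/4.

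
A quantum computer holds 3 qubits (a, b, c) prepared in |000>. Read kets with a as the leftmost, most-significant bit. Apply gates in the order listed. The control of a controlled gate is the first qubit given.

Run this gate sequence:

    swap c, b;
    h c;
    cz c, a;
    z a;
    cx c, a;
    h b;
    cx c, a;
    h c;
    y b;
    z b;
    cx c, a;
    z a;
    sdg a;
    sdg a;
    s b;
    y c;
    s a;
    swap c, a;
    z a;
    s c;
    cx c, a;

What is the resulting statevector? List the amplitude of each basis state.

After the circuit, the state carries amplitude -sqrt(2)/2 on |100>, -sqrt(2)*I/2 on |110>, and 0 on every other basis state.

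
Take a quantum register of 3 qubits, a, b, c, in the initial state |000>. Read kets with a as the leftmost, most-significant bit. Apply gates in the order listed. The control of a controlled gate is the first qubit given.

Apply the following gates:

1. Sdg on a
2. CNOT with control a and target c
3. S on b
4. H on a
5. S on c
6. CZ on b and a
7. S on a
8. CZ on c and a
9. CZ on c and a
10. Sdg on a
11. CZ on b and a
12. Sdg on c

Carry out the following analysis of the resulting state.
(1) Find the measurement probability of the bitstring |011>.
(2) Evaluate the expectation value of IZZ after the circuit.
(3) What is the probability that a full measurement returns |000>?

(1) Outcome |011> occurs with probability 0. Key observation: gates 5-12 undo each other exactly, leaving only the rest of the circuit to track.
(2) In the final state, IZZ has expectation 1.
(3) Outcome |000> occurs with probability 1/2.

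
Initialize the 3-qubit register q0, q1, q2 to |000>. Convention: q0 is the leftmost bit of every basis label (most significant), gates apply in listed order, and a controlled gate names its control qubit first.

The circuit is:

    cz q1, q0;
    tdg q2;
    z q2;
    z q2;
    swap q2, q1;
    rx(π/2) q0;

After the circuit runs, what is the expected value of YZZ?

The expectation value of YZZ is -1.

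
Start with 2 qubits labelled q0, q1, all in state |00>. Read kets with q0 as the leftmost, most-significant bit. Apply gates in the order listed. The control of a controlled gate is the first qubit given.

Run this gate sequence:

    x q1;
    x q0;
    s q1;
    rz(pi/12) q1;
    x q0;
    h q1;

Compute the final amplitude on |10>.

The amplitude on |10> is 0.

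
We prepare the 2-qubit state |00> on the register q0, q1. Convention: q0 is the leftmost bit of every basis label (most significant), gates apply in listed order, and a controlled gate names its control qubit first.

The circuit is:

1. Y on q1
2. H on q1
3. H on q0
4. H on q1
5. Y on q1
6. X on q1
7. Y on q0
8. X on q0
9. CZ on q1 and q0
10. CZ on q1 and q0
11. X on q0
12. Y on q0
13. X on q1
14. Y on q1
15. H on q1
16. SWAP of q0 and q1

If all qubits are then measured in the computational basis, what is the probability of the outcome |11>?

A full measurement returns |11> with probability 1/4.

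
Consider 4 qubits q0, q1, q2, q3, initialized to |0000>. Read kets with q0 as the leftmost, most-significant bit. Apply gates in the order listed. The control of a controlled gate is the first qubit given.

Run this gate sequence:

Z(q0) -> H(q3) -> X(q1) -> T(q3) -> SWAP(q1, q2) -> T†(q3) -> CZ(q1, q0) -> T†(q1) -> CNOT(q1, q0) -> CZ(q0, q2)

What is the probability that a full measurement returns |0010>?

The probability of measuring |0010> is 1/2.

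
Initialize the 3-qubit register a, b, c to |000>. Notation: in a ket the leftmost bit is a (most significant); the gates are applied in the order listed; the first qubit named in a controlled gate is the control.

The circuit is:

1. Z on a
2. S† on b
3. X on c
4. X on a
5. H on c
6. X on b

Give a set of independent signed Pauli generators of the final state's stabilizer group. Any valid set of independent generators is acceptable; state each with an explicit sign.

One valid set of independent stabilizer generators is -IIX, -ZII, -IZI (any independent generating set of the same group is equally correct).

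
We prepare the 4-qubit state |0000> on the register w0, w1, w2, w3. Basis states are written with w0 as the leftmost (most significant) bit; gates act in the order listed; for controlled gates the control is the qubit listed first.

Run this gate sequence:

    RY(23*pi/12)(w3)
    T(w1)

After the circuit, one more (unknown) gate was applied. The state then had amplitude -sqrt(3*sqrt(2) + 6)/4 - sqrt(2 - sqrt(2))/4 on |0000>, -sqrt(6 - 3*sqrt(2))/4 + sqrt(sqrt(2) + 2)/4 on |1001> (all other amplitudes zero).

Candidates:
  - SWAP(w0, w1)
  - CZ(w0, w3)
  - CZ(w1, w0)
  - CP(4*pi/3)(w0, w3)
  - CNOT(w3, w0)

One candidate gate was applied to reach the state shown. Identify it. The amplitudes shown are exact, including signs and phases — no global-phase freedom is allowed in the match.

The applied gate was CNOT(w3, w0).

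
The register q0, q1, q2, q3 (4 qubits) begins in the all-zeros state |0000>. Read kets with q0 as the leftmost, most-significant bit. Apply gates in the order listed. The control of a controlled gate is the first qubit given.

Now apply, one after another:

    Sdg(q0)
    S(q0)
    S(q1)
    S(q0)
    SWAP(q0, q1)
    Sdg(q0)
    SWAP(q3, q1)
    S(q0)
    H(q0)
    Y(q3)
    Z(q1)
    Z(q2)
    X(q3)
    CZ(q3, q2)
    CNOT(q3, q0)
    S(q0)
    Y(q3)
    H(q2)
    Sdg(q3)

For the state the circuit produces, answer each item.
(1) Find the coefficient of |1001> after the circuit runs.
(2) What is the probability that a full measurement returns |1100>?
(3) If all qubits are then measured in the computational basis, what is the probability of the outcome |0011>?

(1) The amplitude on |1001> is -1/2.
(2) The probability of measuring |1100> is 0.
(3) A full measurement returns |0011> with probability 1/4.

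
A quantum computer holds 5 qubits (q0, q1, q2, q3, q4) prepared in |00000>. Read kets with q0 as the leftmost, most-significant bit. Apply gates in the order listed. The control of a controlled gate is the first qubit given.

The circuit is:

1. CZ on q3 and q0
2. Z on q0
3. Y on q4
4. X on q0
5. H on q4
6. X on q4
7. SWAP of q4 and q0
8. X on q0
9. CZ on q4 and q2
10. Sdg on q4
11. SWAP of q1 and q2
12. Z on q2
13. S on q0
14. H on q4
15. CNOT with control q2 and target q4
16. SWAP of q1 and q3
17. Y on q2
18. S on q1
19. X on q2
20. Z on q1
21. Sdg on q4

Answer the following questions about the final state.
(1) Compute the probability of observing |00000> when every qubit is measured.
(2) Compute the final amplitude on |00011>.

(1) Outcome |00000> occurs with probability 1/4.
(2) The final state's coefficient on |00011> equals 0.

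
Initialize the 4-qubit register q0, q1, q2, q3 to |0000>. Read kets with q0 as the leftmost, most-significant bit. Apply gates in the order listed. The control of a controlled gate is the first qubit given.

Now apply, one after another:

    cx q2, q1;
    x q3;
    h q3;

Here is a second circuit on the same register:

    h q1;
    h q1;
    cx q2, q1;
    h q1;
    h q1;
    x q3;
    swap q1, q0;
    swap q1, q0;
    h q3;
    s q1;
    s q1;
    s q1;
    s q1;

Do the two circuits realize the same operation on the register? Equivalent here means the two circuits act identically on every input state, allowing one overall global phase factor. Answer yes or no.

Yes: on every input state the two circuits agree up to one overall phase factor.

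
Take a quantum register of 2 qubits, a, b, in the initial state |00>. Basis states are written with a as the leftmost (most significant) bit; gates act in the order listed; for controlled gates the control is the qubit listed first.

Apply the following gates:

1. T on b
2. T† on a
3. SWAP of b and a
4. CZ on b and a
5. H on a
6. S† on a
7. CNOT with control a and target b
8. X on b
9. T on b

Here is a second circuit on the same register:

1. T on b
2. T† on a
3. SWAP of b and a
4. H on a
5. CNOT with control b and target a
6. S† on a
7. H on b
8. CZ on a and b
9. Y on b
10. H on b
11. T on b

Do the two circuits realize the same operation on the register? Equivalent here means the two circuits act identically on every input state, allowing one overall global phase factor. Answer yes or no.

No, they are not equivalent — no single phase factor reconciles the two unitaries.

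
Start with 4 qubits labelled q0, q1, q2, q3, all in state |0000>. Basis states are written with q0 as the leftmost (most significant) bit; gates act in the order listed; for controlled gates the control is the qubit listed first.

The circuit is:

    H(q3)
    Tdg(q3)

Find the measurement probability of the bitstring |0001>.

The probability of measuring |0001> is 1/2.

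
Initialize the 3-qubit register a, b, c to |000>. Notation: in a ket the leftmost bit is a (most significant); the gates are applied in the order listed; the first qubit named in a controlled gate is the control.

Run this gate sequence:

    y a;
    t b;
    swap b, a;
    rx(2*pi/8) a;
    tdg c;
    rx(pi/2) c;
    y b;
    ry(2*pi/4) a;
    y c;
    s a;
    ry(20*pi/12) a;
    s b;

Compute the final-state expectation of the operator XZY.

The expectation value of XZY is -sqrt(2)/4.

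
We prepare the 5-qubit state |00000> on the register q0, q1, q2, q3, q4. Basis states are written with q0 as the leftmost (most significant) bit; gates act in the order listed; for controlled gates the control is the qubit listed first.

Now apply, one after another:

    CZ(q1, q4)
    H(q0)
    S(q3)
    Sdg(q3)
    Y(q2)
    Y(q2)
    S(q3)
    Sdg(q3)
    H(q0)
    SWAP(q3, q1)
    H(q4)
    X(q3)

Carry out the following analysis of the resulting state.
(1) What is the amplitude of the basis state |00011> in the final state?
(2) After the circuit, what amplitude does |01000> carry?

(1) The amplitude on |00011> is sqrt(2)/2. Key observation: the block from step 2 through step 9 cancels to the identity and can be dropped.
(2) The amplitude on |01000> is 0.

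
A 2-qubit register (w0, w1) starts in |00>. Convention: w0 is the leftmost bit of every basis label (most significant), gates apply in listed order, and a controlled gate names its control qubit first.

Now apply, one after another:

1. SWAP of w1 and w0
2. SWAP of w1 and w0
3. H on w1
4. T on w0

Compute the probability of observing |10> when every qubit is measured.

The probability of measuring |10> is 0. Key observation: steps 1-2 multiply out to the identity, so the circuit reduces to the remaining gates.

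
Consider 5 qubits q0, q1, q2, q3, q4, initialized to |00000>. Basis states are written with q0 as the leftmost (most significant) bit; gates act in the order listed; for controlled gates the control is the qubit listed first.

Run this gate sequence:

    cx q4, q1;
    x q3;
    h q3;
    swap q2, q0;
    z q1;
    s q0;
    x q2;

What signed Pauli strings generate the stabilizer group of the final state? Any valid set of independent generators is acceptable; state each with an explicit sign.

The final state is stabilized by the group generated by -IIIXI, +ZIIII, +IZIII, -IIZII, +IIIIZ; other independent generating sets are equally valid.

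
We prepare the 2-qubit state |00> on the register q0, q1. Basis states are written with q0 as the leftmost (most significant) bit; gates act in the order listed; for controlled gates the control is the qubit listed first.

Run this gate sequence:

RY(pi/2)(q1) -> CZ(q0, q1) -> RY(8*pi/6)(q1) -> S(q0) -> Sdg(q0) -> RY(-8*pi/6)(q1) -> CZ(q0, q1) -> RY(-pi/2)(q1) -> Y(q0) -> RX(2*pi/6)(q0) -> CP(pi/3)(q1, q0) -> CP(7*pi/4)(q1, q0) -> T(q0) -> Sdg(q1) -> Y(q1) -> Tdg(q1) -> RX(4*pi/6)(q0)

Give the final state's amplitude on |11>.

The amplitude on |11> is sqrt(3)*(-1 - exp(3*I*pi/4))/4.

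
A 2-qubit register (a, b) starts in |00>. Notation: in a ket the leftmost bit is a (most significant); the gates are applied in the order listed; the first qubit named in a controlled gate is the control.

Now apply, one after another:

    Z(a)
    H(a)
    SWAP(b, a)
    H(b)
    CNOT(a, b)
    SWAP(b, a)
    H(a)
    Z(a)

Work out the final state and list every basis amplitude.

The resulting statevector has amplitude sqrt(2)/2 on |00>, 0 on |01>, -sqrt(2)/2 on |10>, 0 on |11>.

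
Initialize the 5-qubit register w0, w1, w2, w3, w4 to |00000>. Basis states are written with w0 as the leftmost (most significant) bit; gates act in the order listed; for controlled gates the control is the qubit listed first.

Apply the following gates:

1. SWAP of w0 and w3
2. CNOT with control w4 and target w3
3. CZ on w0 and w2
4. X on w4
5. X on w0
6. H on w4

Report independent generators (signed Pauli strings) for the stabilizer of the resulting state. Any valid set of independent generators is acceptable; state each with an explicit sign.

The stabilizer group can be generated by -IIIIX, -ZIIII, +IZIII, +IIZII, +IIIZI, among other valid generating sets.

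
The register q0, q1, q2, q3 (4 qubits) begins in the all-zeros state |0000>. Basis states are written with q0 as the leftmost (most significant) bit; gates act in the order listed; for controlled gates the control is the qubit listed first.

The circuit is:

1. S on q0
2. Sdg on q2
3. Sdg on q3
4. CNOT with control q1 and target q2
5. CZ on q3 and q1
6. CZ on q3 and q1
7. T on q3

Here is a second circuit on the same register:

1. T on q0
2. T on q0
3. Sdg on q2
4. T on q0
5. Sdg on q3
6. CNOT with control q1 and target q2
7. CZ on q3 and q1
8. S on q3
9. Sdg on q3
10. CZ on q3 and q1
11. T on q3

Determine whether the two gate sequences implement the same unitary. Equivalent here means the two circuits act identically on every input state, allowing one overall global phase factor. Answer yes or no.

No: there is an input state on which the two circuits produce genuinely different outputs (not merely differing by a phase).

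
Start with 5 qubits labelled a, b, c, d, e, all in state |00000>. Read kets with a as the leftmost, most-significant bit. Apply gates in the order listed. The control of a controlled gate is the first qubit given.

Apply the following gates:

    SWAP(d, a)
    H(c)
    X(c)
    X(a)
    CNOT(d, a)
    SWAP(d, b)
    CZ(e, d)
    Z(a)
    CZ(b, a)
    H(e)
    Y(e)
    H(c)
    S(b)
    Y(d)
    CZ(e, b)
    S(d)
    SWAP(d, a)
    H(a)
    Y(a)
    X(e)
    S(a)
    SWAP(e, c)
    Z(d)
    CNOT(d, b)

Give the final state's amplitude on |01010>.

|01010> carries amplitude 1/2 in the final state.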